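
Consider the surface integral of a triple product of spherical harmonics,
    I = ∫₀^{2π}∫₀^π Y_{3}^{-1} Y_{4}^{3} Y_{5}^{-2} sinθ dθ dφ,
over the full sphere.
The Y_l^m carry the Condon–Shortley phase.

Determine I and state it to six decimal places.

Rules hold: Σm=0, L=12 even, 1≤5≤7.
N = 7·9·11 = 693
Δ = 2!·4!·6!/13! = 1/180180
Racah Σ t=0..2: t=0:+1/576 t=1:−1/144 t=2:+1/576 = -1/288
⇒ 3j(3 4 5; 0 0 0)² = 20/1001, sgn +1
Racah Σ t=1..2: t=1:−1/4320 t=2:+1/960 = 7/8640
⇒ 3j(3 4 5; -1 3 -2)² = 343/12870, sgn -1
4πI² = N·(3j₀)²·(3jₘ)² = 686/1859
I = -1·√(0.369016/4π) = -0.17136315

-0.171363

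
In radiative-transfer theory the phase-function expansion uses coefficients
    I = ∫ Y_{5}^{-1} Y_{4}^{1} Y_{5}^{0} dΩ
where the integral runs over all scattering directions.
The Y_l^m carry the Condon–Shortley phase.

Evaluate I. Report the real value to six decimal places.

-0.053153

m-sum 0 ✓  L=14 even ✓  1≤5≤9 ✓
Π(2lᵢ+1) = 11×9×11 = 1089
triangle coeff Δ(5,4,5) = 1/3153150
Σ_t [0,4]: t=0:+1/69120 t=1:−1/1728 t=2:+1/576 t=3:−1/1728 t=4:+1/69120 = 7/11520
(3j)²=2/143 [(5 4 5; 0 0 0)], sign=-1
Σ_t [1,4]: t=1:−1/17280 t=2:+1/1152 t=3:−1/864 t=4:+1/6912 = -7/34560
(3j)²=1/429 [(5 4 5; -1 1 0)], sign=+1
⇒ 4πI² = 6/169
I = (-1)√(6/169/(4π)) = -0.05315295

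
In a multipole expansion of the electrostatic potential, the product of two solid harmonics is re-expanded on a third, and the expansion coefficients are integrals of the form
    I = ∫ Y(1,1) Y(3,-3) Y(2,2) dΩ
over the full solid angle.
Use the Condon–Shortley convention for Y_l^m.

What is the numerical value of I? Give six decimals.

-0.319865

Rules hold: Σm=0, L=6 even, 2≤2≤4.
N = 3·7·5 = 105
Δ = 2!·0!·4!/7! = 1/105
Racah Σ t=1..1: t=1:−1/4 = -1/4
⇒ 3j(1 3 2; 0 0 0)² = 3/35, sgn -1
Racah Σ t=0..0: t=0:+1/48 = 1/48
⇒ 3j(1 3 2; 1 -3 2)² = 1/7, sgn +1
4πI² = N·(3j₀)²·(3jₘ)² = 9/7
I = -1·√(1.28571/4π) = -0.31986543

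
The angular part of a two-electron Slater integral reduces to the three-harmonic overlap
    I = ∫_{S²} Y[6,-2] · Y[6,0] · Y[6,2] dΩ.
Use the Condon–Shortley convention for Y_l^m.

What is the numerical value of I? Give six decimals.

m-sum 0 ✓  L=18 even ✓  0≤6≤12 ✓
Π(2lᵢ+1) = 13×13×13 = 2197
triangle coeff Δ(6,6,6) = 1/325909584
Σ_t [0,6]: t=0:+1/373248000 t=1:−1/1728000 t=2:+1/110592 t=3:−1/46656 t=4:+1/110592 t=5:−1/1728000 t=6:+1/373248000 = -7/1555200
(3j)²=400/46189 [(6 6 6; 0 0 0)], sign=-1
Σ_t [2,6]: t=2:+1/1658880 t=3:−1/155520 t=4:+1/110592 t=5:−1/518400 t=6:+1/24883200 = 11/8294400
(3j)²=11/4199 [(6 6 6; -2 0 2)], sign=+1
⇒ 4πI² = 5200/104329
I = (-1)√(5200/104329/(4π)) = -0.06297878

-0.062979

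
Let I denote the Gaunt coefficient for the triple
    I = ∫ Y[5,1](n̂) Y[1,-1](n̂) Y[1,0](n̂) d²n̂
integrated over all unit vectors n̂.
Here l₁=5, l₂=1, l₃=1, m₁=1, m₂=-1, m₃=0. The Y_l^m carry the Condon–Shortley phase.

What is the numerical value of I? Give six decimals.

0.000000

|5−1|≤1≤5+1 violated ⇒ I = 0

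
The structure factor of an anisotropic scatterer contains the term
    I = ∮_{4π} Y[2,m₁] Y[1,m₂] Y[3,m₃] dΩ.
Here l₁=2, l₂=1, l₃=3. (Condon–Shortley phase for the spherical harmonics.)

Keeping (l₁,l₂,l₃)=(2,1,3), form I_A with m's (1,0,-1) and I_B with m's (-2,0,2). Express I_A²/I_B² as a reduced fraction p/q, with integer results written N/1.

8/5

l's match ⇒ only the (l;m) 3-j factors differ between A and B.
A: triangle coeff Δ(2,1,3) = 1/105; Σ_t [0,0]: t=0:+1/6 = 1/6; (3j)²=8/105 [(2 1 3; 1 0 -1)], sign=+1
B: triangle coeff Δ(2,1,3) = 1/105; Σ_t [0,0]: t=0:+1/24 = 1/24; (3j)²=1/21 [(2 1 3; -2 0 2)], sign=-1
I_A²/I_B² = (8/105)/(1/21) = 8/5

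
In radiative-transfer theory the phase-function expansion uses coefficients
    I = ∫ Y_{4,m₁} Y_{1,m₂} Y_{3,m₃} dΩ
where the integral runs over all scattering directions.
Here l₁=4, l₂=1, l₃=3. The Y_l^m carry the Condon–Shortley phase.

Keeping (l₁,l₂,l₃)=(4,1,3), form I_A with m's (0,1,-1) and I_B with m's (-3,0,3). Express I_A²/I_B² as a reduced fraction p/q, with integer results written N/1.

Shared (l₁,l₂,l₃)=(4,1,3): N and (l;000)² cancel in I_A²/I_B².
A: Δ = 2!·6!·0!/9! = 1/252; Racah Σ t=2..2: t=2:+1/96 = 1/96; ⇒ 3j(4 1 3; 0 1 -1)² = 1/42, sgn +1
B: Δ = 2!·6!·0!/9! = 1/252; Racah Σ t=1..1: t=1:−1/720 = -1/720; ⇒ 3j(4 1 3; -3 0 3)² = 1/36, sgn -1
I_A²/I_B² = (1/42)/(1/36) = 6/7

6/7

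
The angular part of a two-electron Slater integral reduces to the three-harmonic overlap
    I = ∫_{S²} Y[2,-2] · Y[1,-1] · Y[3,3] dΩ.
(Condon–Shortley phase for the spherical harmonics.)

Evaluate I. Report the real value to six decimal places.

Checks pass: Σm=0; 6 even; l₃=3∈[1,3].
(2·2+1)(2·1+1)(2·3+1) = 105
Δ: 0! 4! 2! / 7! → 1/105
sum: t=0:+1/4 = 1/4
3j²(2 1 3; 0 0 0) = Δ·Π!·Σ² = 3/35  (sign -1)
sum: t=0:+1/48 = 1/48
3j²(2 1 3; -2 -1 3) = Δ·Π!·Σ² = 1/7  (sign +1)
combine: 4πI² = 105·3/35·1/7 = 9/7
take √, sign -1: I = -0.31986543

-0.319865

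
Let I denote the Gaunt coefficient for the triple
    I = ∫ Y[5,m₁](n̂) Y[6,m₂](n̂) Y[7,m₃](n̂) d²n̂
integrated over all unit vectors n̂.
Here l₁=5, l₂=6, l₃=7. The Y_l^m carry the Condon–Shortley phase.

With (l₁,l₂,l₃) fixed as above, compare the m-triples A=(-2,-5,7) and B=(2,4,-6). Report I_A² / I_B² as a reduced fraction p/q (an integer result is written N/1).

Same 5,6,7: normalisation and zero-m 3j drop out of the ratio.
A: Δ: 4! 6! 8! / 19! → 1/174594420; sum: t=1:−1/174182400 = -1/174182400; 3j²(5 6 7; -2 -5 7) = Δ·Π!·Σ² = 77/3876  (sign -1)
B: Δ: 4! 6! 8! / 19! → 1/174594420; sum: t=2:+1/19353600 t=3:−1/21772800 = 1/174182400; 3j²(5 6 7; 2 4 -6) = Δ·Π!·Σ² = 1/3876  (sign -1)
I_A²/I_B² = (77/3876)/(1/3876) = 77/1

77/1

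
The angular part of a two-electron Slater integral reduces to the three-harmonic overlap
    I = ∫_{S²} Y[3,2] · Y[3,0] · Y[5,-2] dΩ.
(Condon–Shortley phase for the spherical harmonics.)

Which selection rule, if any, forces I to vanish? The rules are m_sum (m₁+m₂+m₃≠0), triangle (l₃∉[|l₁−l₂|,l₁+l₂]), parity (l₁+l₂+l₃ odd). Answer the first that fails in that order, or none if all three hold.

m₁+m₂+m₃ = 2 + 0 − 2 = 0  ✓
triangle: |3−3|=0 ≤ l₃=5 ≤ 3+3=6  ✓
parity: l₁+l₂+l₃ = 11 is odd  ✗

parity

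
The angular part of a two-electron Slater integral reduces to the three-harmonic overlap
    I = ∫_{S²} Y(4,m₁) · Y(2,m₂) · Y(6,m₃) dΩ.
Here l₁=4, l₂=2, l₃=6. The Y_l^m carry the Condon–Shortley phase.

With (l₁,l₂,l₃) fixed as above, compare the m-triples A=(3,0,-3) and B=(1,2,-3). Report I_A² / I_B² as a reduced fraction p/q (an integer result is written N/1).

6/7

Shared (l₁,l₂,l₃)=(4,2,6): N and (l;000)² cancel in I_A²/I_B².
A: Δ = 0!·8!·4!/13! = 1/6435; Racah Σ t=0..0: t=0:+1/20160 = 1/20160; ⇒ 3j(4 2 6; 3 0 -3)² = 12/715, sgn -1
B: Δ = 0!·8!·4!/13! = 1/6435; Racah Σ t=0..0: t=0:+1/17280 = 1/17280; ⇒ 3j(4 2 6; 1 2 -3)² = 14/715, sgn -1
I_A²/I_B² = (12/715)/(14/715) = 6/7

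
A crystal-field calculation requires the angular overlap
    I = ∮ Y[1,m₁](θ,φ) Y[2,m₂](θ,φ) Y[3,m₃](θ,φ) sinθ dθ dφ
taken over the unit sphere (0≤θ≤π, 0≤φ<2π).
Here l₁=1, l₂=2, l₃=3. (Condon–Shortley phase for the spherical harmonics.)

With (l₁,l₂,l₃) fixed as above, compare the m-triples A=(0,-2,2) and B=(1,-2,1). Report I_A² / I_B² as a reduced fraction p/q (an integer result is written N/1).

Same 1,2,3: normalisation and zero-m 3j drop out of the ratio.
A: Δ: 0! 2! 4! / 7! → 1/105; sum: t=0:+1/24 = 1/24; 3j²(1 2 3; 0 -2 2) = Δ·Π!·Σ² = 1/21  (sign -1)
B: Δ: 0! 2! 4! / 7! → 1/105; sum: t=0:+1/48 = 1/48; 3j²(1 2 3; 1 -2 1) = Δ·Π!·Σ² = 1/105  (sign +1)
I_A²/I_B² = (1/21)/(1/105) = 5/1

5/1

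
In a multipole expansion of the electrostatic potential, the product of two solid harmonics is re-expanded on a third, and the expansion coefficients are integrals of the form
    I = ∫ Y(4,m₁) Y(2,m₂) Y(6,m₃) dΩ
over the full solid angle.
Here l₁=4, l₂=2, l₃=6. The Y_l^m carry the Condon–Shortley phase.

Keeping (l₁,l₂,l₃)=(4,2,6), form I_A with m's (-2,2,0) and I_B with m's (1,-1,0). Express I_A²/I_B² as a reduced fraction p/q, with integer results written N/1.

l's match ⇒ only the (l;m) 3-j factors differ between A and B.
A: triangle coeff Δ(4,2,6) = 1/6435; Σ_t [0,0]: t=0:+1/34560 = 1/34560; (3j)²=1/429 [(4 2 6; -2 2 0)], sign=+1
B: triangle coeff Δ(4,2,6) = 1/6435; Σ_t [0,0]: t=0:+1/4320 = 1/4320; (3j)²=8/429 [(4 2 6; 1 -1 0)], sign=+1
I_A²/I_B² = (1/429)/(8/429) = 1/8

1/8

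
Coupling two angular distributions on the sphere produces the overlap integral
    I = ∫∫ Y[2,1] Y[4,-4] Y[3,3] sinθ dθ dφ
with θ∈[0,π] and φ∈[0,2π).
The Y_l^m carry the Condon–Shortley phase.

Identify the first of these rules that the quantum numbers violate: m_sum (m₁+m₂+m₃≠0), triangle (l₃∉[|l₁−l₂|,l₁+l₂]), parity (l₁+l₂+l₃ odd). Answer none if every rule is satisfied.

parity

Σmᵢ = 0  ✓
l₃∈[|l₁−l₂|,l₁+l₂]=[2,6], have l₃=3  ✓
Σlᵢ = 9 ⇒ odd  ✗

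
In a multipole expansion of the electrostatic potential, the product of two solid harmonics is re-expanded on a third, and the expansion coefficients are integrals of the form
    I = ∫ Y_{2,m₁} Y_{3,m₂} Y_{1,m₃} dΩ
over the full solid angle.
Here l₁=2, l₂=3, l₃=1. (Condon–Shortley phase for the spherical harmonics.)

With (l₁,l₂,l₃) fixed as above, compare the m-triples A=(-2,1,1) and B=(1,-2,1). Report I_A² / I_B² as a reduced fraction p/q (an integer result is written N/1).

Same 2,3,1: normalisation and zero-m 3j drop out of the ratio.
A: Δ: 4! 0! 2! / 7! → 1/105; sum: t=4:+1/48 = 1/48; 3j²(2 3 1; -2 1 1) = Δ·Π!·Σ² = 1/105  (sign +1)
B: Δ: 4! 0! 2! / 7! → 1/105; sum: t=1:−1/12 = -1/12; 3j²(2 3 1; 1 -2 1) = Δ·Π!·Σ² = 2/21  (sign -1)
I_A²/I_B² = (1/105)/(2/21) = 1/10

1/10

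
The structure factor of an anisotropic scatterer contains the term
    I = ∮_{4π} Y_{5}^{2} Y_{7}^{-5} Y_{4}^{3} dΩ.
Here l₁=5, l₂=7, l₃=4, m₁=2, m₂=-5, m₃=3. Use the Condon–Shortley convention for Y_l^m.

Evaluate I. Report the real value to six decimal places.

-0.026159

Checks pass: Σm=0; 16 even; l₃=4∈[2,12].
(2·5+1)(2·7+1)(2·4+1) = 1485
Δ: 8! 2! 6! / 17! → 1/6126120
sum: t=3:−1/69120 t=4:+1/20736 t=5:−1/69120 = 1/51840
3j²(5 7 4; 0 0 0) = Δ·Π!·Σ² = 280/21879  (sign +1)
sum: t=1:−1/1209600 t=2:+1/1036800 = 1/7257600
3j²(5 7 4; 2 -5 3) = Δ·Π!·Σ² = 1/2210  (sign -1)
combine: 4πI² = 1485·280/21879·1/2210 = 420/48841
take √, sign -1: I = -0.02615938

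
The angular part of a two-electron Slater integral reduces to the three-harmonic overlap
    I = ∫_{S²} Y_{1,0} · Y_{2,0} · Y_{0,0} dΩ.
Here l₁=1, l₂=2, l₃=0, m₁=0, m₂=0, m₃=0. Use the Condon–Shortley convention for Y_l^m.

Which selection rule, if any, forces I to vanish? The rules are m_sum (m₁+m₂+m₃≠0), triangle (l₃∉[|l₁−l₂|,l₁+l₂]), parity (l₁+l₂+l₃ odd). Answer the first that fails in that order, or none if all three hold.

triangle

m₁+m₂+m₃ = 0 + 0 + 0 = 0  ✓
triangle: |1−2|=1 ≤ l₃=0 ≤ 1+2=3  ✗
parity: l₁+l₂+l₃ = 3 is odd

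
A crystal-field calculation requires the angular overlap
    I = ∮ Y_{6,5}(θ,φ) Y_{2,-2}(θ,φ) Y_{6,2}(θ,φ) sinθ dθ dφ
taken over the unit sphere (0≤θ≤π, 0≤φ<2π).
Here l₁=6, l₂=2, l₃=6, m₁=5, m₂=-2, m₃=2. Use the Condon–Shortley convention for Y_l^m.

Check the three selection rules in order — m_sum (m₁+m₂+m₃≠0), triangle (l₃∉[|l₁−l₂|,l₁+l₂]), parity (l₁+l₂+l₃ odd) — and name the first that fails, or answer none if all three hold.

m_sum

Σmᵢ = 5  ✗
l₃∈[|l₁−l₂|,l₁+l₂]=[4,8], have l₃=6
Σlᵢ = 14 ⇒ even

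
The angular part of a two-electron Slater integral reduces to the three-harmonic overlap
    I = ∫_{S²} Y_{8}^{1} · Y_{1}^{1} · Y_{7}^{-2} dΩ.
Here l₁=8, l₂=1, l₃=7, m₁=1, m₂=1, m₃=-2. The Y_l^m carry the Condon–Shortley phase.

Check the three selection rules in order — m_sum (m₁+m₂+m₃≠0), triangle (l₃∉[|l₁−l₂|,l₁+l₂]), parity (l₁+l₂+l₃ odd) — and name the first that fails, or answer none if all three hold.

none

m₁+m₂+m₃ = 1 + 1 − 2 = 0  ✓
triangle: |8−1|=7 ≤ l₃=7 ≤ 8+1=9  ✓
parity: l₁+l₂+l₃ = 16 is even  ✓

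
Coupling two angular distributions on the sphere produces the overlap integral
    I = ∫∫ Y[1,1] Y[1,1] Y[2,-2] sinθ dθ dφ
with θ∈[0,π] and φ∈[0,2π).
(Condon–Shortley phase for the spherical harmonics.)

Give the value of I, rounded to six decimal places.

0.309019

m-sum 0 ✓  L=4 even ✓  0≤2≤2 ✓
Π(2lᵢ+1) = 3×3×5 = 45
triangle coeff Δ(1,1,2) = 1/30
Σ_t [0,0]: t=0:+1/1 = 1/1
(3j)²=2/15 [(1 1 2; 0 0 0)], sign=+1
Σ_t [0,0]: t=0:+1/4 = 1/4
(3j)²=1/5 [(1 1 2; 1 1 -2)], sign=+1
⇒ 4πI² = 6/5
I = (+1)√(6/5/(4π)) = 0.30901936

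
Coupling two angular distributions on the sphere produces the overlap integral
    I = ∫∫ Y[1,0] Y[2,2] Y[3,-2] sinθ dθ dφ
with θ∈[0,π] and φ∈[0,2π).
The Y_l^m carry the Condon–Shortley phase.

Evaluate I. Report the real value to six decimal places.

0.184674

Rules hold: Σm=0, L=6 even, 1≤3≤3.
N = 3·5·7 = 105
Δ = 0!·2!·4!/7! = 1/105
Racah Σ t=0..0: t=0:+1/4 = 1/4
⇒ 3j(1 2 3; 0 0 0)² = 3/35, sgn -1
Racah Σ t=0..0: t=0:+1/24 = 1/24
⇒ 3j(1 2 3; 0 2 -2)² = 1/21, sgn -1
4πI² = N·(3j₀)²·(3jₘ)² = 3/7
I = +1·√(0.428571/4π) = 0.18467439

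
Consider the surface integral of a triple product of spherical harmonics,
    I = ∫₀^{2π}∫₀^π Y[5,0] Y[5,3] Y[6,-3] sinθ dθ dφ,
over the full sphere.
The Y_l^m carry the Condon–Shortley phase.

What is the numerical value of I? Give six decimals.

0.132857

Checks pass: Σm=0; 16 even; l₃=6∈[0,10].
(2·5+1)(2·5+1)(2·6+1) = 1573
Δ: 4! 6! 6! / 17! → 1/28588560
sum: t=0:+1/345600 t=1:−1/13824 t=2:+1/5184 t=3:−1/13824 t=4:+1/345600 = 7/129600
3j²(5 5 6; 0 0 0) = Δ·Π!·Σ² = 80/7293  (sign +1)
sum: t=2:+1/103680 t=3:−1/34560 t=4:+1/138240 = -1/82944
3j²(5 5 6; 0 3 -3) = Δ·Π!·Σ² = 125/9724  (sign +1)
combine: 4πI² = 1573·80/7293·125/9724 = 2500/11271
take √, sign +1: I = 0.13285682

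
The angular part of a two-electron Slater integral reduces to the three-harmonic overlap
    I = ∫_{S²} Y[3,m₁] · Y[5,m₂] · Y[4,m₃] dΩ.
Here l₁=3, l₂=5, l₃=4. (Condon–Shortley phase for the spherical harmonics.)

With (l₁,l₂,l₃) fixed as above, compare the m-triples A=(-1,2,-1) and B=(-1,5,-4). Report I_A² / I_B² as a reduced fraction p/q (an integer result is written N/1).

64/105

l's match ⇒ only the (l;m) 3-j factors differ between A and B.
A: triangle coeff Δ(3,5,4) = 1/180180; Σ_t [2,4]: t=2:+1/960 t=3:−1/288 t=4:+1/1728 = -1/540; (3j)²=128/6435 [(3 5 4; -1 2 -1)], sign=+1
B: triangle coeff Δ(3,5,4) = 1/180180; Σ_t [4,4]: t=4:+1/34560 = 1/34560; (3j)²=14/429 [(3 5 4; -1 5 -4)], sign=+1
I_A²/I_B² = (128/6435)/(14/429) = 64/105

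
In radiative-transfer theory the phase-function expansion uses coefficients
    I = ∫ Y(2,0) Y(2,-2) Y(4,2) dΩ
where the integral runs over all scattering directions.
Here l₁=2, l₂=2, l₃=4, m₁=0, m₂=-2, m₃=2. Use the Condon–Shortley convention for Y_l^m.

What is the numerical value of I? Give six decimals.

0.156078

m-sum 0 ✓  L=8 even ✓  0≤4≤4 ✓
Π(2lᵢ+1) = 5×5×9 = 225
triangle coeff Δ(2,2,4) = 1/630
Σ_t [0,0]: t=0:+1/16 = 1/16
(3j)²=2/35 [(2 2 4; 0 0 0)], sign=+1
Σ_t [0,0]: t=0:+1/96 = 1/96
(3j)²=1/42 [(2 2 4; 0 -2 2)], sign=+1
⇒ 4πI² = 15/49
I = (+1)√(15/49/(4π)) = 0.15607835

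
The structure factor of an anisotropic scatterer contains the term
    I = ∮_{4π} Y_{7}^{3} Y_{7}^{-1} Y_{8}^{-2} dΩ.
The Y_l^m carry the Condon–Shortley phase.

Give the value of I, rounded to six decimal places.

m-sum 0 ✓  L=22 even ✓  0≤8≤14 ✓
Π(2lᵢ+1) = 15×15×17 = 3825
triangle coeff Δ(7,7,8) = 1/22086194130
Σ_t [0,6]: t=0:+1/18289152000 t=1:−1/248832000 t=2:+1/24883200 t=3:−1/11943936 t=4:+1/24883200 t=5:−1/248832000 t=6:+1/18289152000 = -11/975421440
(3j)²=1750/289731 [(7 7 8; 0 0 0)], sign=-1
Σ_t [0,4]: t=0:+1/597196800 t=1:−1/62208000 t=2:+1/39813120 t=3:−1/130636800 t=4:+1/2786918400 = 143/41803776000
(3j)²=26/7429 [(7 7 8; 3 -1 -2)], sign=+1
⇒ 4πI² = 262500/3246473
I = (-1)√(262500/3246473/(4π)) = -0.08021467

-0.080215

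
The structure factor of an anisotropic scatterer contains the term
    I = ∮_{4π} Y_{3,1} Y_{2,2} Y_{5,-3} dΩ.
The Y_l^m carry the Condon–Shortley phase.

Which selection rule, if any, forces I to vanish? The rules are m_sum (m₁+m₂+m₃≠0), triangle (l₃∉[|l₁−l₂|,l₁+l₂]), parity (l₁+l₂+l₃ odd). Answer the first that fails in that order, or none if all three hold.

none

azimuthal sum: 1 + 2 − 3 = 0  ✓
1 ≤ 5 ≤ 5 (triangle on l)  ✓
L = 3 + 2 + 5 = 10 (even)  ✓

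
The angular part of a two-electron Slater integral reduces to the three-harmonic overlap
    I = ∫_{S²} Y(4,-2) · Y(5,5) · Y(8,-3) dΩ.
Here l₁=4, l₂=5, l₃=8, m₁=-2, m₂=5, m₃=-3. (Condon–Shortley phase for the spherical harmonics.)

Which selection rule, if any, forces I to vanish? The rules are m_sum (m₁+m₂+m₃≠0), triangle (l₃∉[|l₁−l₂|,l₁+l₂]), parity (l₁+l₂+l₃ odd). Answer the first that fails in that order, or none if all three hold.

Σmᵢ = 0  ✓
l₃∈[|l₁−l₂|,l₁+l₂]=[1,9], have l₃=8  ✓
Σlᵢ = 17 ⇒ odd  ✗

parity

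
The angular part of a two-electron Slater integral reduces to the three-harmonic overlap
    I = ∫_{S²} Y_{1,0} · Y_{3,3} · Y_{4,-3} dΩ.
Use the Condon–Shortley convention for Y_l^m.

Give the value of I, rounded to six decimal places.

m-sum 0 ✓  L=8 even ✓  2≤4≤4 ✓
Π(2lᵢ+1) = 3×7×9 = 189
triangle coeff Δ(1,3,4) = 1/252
Σ_t [0,0]: t=0:+1/36 = 1/36
(3j)²=4/63 [(1 3 4; 0 0 0)], sign=+1
Σ_t [0,0]: t=0:+1/720 = 1/720
(3j)²=1/36 [(1 3 4; 0 3 -3)], sign=-1
⇒ 4πI² = 1/3
I = (-1)√(1/3/(4π)) = -0.16286750

-0.162868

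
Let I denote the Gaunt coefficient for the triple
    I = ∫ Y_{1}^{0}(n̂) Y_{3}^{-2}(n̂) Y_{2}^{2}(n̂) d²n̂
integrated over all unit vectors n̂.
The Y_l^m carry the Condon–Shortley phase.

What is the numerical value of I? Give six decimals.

0.184674

m-sum 0 ✓  L=6 even ✓  2≤2≤4 ✓
Π(2lᵢ+1) = 3×7×5 = 105
triangle coeff Δ(1,3,2) = 1/105
Σ_t [1,1]: t=1:−1/4 = -1/4
(3j)²=3/35 [(1 3 2; 0 0 0)], sign=-1
Σ_t [1,1]: t=1:−1/24 = -1/24
(3j)²=1/21 [(1 3 2; 0 -2 2)], sign=-1
⇒ 4πI² = 3/7
I = (+1)√(3/7/(4π)) = 0.18467439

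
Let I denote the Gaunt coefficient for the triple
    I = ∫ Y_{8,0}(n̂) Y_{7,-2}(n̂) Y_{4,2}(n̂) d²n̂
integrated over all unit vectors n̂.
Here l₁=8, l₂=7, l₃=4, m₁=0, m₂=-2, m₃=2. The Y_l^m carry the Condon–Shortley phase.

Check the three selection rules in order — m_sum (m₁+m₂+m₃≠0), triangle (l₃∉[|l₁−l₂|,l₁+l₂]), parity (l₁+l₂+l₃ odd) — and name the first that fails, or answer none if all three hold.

azimuthal sum: 0 − 2 + 2 = 0  ✓
1 ≤ 4 ≤ 15 (triangle on l)  ✓
L = 8 + 7 + 4 = 19 (odd)  ✗

parity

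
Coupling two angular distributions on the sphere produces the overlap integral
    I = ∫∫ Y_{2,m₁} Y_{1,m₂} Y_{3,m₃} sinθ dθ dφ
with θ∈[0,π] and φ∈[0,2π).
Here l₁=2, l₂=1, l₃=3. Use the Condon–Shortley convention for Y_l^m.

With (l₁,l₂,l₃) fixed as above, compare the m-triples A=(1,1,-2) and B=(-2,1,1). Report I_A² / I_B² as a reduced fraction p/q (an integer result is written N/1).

10/1

Same 2,1,3: normalisation and zero-m 3j drop out of the ratio.
A: Δ: 0! 4! 2! / 7! → 1/105; sum: t=0:+1/12 = 1/12; 3j²(2 1 3; 1 1 -2) = Δ·Π!·Σ² = 2/21  (sign -1)
B: Δ: 0! 4! 2! / 7! → 1/105; sum: t=0:+1/48 = 1/48; 3j²(2 1 3; -2 1 1) = Δ·Π!·Σ² = 1/105  (sign +1)
I_A²/I_B² = (2/21)/(1/105) = 10/1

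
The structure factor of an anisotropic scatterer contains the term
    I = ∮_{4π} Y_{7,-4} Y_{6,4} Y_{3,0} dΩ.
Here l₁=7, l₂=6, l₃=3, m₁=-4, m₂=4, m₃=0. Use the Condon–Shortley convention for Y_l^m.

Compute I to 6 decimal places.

m-sum 0 ✓  L=16 even ✓  1≤3≤13 ✓
Π(2lᵢ+1) = 15×13×7 = 1365
triangle coeff Δ(7,6,3) = 1/2042040
Σ_t [4,6]: t=4:+1/207360 t=5:−1/57600 t=6:+1/207360 = -1/129600
(3j)²=168/12155 [(7 6 3; 0 0 0)], sign=+1
Σ_t [8,10]: t=8:+1/967680 t=9:−1/1451520 t=10:+1/43545600 = 1/2721600
(3j)²=32/7735 [(7 6 3; -4 4 0)], sign=-1
⇒ 4πI² = 16128/206635
I = (-1)√(16128/206635/(4π)) = -0.07881037

-0.078810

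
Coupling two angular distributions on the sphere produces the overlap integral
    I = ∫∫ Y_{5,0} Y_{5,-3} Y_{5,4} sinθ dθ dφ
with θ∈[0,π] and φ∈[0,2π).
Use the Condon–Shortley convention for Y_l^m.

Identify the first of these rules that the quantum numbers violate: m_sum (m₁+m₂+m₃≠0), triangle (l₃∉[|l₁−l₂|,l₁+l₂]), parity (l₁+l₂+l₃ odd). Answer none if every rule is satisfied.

m_sum

azimuthal sum: 0 − 3 + 4 = 1  ✗
0 ≤ 5 ≤ 10 (triangle on l)
L = 5 + 5 + 5 = 15 (odd)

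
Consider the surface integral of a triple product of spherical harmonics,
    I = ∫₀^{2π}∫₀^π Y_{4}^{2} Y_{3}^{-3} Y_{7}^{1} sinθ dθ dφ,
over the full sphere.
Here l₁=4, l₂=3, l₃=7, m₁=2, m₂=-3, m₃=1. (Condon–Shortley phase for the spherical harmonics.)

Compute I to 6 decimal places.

Checks pass: Σm=0; 14 even; l₃=7∈[1,7].
(2·4+1)(2·3+1)(2·7+1) = 945
Δ: 0! 8! 6! / 15! → 1/45045
sum: t=0:+1/20736 = 1/20736
3j²(4 3 7; 0 0 0) = Δ·Π!·Σ² = 35/1287  (sign -1)
sum: t=0:+1/1036800 = 1/1036800
3j²(4 3 7; 2 -3 1) = Δ·Π!·Σ² = 4/6435  (sign +1)
combine: 4πI² = 945·35/1287·4/6435 = 980/61347
take √, sign -1: I = -0.03565426

-0.035654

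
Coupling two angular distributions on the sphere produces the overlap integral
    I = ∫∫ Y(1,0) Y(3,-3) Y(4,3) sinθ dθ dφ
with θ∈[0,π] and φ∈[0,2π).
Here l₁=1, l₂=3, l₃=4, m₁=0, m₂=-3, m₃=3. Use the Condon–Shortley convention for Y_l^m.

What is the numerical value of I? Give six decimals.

-0.162868

Checks pass: Σm=0; 8 even; l₃=4∈[2,4].
(2·1+1)(2·3+1)(2·4+1) = 189
Δ: 0! 2! 6! / 9! → 1/252
sum: t=0:+1/36 = 1/36
3j²(1 3 4; 0 0 0) = Δ·Π!·Σ² = 4/63  (sign +1)
sum: t=0:+1/720 = 1/720
3j²(1 3 4; 0 -3 3) = Δ·Π!·Σ² = 1/36  (sign -1)
combine: 4πI² = 189·4/63·1/36 = 1/3
take √, sign -1: I = -0.16286750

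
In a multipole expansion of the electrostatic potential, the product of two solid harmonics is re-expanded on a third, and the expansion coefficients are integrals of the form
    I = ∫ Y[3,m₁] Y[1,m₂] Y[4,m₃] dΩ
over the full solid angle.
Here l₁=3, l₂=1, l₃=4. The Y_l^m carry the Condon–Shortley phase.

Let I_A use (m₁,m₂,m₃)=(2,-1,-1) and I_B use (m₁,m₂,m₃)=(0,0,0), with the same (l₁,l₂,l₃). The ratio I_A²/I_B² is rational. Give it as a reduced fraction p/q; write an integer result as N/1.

l's match ⇒ only the (l;m) 3-j factors differ between A and B.
A: triangle coeff Δ(3,1,4) = 1/252; Σ_t [0,0]: t=0:+1/240 = 1/240; (3j)²=1/84 [(3 1 4; 2 -1 -1)], sign=-1
B: triangle coeff Δ(3,1,4) = 1/252; Σ_t [0,0]: t=0:+1/36 = 1/36; (3j)²=4/63 [(3 1 4; 0 0 0)], sign=+1
I_A²/I_B² = (1/84)/(4/63) = 3/16

3/16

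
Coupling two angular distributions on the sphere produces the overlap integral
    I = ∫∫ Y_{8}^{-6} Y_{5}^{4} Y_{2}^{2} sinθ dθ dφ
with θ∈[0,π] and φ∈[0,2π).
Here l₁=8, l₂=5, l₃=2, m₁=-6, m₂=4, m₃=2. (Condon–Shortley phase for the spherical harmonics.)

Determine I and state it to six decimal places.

0.000000

triangle: need 3≤l₃≤13, have 2; I=0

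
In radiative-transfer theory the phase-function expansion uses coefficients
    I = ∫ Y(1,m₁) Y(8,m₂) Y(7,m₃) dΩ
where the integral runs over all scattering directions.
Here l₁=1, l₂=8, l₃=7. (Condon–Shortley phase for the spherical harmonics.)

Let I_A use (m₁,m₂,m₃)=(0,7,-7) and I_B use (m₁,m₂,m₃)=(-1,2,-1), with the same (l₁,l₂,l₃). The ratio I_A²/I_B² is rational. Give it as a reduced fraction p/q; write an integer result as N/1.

1/3

Shared (l₁,l₂,l₃)=(1,8,7): N and (l;000)² cancel in I_A²/I_B².
A: Δ = 2!·0!·14!/17! = 1/2040; Racah Σ t=1..1: t=1:−1/87178291200 = -1/87178291200; ⇒ 3j(1 8 7; 0 7 -7)² = 1/136, sgn -1
B: Δ = 2!·0!·14!/17! = 1/2040; Racah Σ t=2..2: t=2:+1/58060800 = 1/58060800; ⇒ 3j(1 8 7; -1 2 -1)² = 3/136, sgn +1
I_A²/I_B² = (1/136)/(3/136) = 1/3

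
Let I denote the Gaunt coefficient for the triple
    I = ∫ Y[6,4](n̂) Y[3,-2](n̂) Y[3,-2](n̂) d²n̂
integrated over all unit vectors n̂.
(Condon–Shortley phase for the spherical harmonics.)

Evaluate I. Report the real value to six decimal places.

0.266131

Rules hold: Σm=0, L=12 even, 3≤3≤9.
N = 13·7·7 = 637
Δ = 6!·6!·0!/13! = 1/12012
Racah Σ t=3..3: t=3:−1/1296 = -1/1296
⇒ 3j(6 3 3; 0 0 0)² = 100/3003, sgn +1
Racah Σ t=1..1: t=1:−1/14400 = -1/14400
⇒ 3j(6 3 3; 4 -2 -2)² = 6/143, sgn +1
4πI² = N·(3j₀)²·(3jₘ)² = 1400/1573
I = +1·√(0.890019/4π) = 0.26613055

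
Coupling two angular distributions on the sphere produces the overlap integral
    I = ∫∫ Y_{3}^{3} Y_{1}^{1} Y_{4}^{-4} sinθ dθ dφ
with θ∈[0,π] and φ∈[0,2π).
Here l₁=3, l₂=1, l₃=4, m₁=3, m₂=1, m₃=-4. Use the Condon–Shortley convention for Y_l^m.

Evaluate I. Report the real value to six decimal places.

0.325735

Rules hold: Σm=0, L=8 even, 2≤4≤4.
N = 7·3·9 = 189
Δ = 0!·6!·2!/9! = 1/252
Racah Σ t=0..0: t=0:+1/36 = 1/36
⇒ 3j(3 1 4; 0 0 0)² = 4/63, sgn +1
Racah Σ t=0..0: t=0:+1/1440 = 1/1440
⇒ 3j(3 1 4; 3 1 -4)² = 1/9, sgn +1
4πI² = N·(3j₀)²·(3jₘ)² = 4/3
I = +1·√(1.33333/4π) = 0.32573501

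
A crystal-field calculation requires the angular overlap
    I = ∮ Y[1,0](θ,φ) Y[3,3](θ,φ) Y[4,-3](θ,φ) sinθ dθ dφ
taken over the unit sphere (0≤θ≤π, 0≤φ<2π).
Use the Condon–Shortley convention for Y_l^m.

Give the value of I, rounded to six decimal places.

-0.162868

Checks pass: Σm=0; 8 even; l₃=4∈[2,4].
(2·1+1)(2·3+1)(2·4+1) = 189
Δ: 0! 2! 6! / 9! → 1/252
sum: t=0:+1/36 = 1/36
3j²(1 3 4; 0 0 0) = Δ·Π!·Σ² = 4/63  (sign +1)
sum: t=0:+1/720 = 1/720
3j²(1 3 4; 0 3 -3) = Δ·Π!·Σ² = 1/36  (sign -1)
combine: 4πI² = 189·4/63·1/36 = 1/3
take √, sign -1: I = -0.16286750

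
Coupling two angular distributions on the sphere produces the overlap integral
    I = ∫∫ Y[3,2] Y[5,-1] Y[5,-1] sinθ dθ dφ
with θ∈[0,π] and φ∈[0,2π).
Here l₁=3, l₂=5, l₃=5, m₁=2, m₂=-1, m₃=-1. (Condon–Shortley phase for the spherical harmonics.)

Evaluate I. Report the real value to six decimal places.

0.000000

Σlᵢ=13 odd — θ-integrand is odd under cosθ→−cosθ; I=0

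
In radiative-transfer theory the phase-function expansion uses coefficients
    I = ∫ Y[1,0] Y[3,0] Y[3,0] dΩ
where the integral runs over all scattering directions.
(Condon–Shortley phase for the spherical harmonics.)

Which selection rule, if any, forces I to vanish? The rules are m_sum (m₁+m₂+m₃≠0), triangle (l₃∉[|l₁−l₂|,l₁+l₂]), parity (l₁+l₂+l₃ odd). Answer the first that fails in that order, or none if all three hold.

parity

azimuthal sum: 0 + 0 + 0 = 0  ✓
2 ≤ 3 ≤ 4 (triangle on l)  ✓
L = 1 + 3 + 3 = 7 (odd)  ✗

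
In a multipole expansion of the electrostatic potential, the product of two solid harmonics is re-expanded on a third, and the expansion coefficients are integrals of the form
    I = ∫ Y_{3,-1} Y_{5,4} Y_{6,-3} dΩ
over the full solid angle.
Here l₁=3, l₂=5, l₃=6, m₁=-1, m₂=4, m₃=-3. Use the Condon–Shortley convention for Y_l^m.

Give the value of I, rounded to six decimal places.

0.176531

Checks pass: Σm=0; 14 even; l₃=6∈[2,8].
(2·3+1)(2·5+1)(2·6+1) = 1001
Δ: 2! 4! 8! / 15! → 1/675675
sum: t=0:+1/8640 t=1:−1/2304 t=2:+1/8640 = -7/34560
3j²(3 5 6; 0 0 0) = Δ·Π!·Σ² = 7/429  (sign -1)
sum: t=1:−1/241920 t=2:+1/40320 = 1/48384
3j²(3 5 6; -1 4 -3) = Δ·Π!·Σ² = 24/1001  (sign -1)
combine: 4πI² = 1001·7/429·24/1001 = 56/143
take √, sign +1: I = 0.17653103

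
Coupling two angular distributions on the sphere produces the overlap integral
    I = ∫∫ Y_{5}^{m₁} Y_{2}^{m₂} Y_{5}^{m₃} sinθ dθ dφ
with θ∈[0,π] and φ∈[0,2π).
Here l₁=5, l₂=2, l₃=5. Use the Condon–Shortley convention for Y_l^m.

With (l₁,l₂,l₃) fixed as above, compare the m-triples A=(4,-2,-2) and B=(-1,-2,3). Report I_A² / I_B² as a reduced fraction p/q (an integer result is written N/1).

Same 5,2,5: normalisation and zero-m 3j drop out of the ratio.
A: Δ: 2! 8! 2! / 13! → 1/38610; sum: t=0:+1/20160 = 1/20160; 3j²(5 2 5; 4 -2 -2) = Δ·Π!·Σ² = 12/715  (sign -1)
B: Δ: 2! 8! 2! / 13! → 1/38610; sum: t=0:+1/5760 = 1/5760; 3j²(5 2 5; -1 -2 3) = Δ·Π!·Σ² = 56/2145  (sign +1)
I_A²/I_B² = (12/715)/(56/2145) = 9/14

9/14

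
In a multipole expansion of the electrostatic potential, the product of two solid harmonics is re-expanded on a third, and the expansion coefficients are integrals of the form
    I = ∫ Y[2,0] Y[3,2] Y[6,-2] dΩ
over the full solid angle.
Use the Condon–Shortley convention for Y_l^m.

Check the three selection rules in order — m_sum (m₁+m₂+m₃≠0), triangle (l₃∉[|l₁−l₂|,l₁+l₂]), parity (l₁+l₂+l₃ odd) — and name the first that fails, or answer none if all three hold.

Σmᵢ = 0  ✓
l₃∈[|l₁−l₂|,l₁+l₂]=[1,5], have l₃=6  ✗
Σlᵢ = 11 ⇒ odd

triangle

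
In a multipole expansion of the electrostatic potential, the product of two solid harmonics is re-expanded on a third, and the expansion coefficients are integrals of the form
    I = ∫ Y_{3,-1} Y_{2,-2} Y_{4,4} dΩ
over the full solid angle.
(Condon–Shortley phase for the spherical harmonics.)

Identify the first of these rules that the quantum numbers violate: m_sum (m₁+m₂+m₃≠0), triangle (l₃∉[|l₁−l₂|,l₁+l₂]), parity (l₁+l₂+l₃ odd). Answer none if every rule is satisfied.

m_sum

Σmᵢ = 1  ✗
l₃∈[|l₁−l₂|,l₁+l₂]=[1,5], have l₃=4
Σlᵢ = 9 ⇒ odd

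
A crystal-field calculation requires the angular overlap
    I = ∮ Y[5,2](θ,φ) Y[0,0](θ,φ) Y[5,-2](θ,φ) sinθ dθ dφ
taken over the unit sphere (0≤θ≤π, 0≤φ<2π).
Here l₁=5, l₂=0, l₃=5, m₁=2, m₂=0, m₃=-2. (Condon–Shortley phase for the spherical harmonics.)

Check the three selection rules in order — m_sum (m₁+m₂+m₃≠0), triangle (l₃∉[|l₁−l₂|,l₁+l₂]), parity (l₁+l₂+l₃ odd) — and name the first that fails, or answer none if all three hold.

m₁+m₂+m₃ = 2 + 0 − 2 = 0  ✓
triangle: |5−0|=5 ≤ l₃=5 ≤ 5+0=5  ✓
parity: l₁+l₂+l₃ = 10 is even  ✓

none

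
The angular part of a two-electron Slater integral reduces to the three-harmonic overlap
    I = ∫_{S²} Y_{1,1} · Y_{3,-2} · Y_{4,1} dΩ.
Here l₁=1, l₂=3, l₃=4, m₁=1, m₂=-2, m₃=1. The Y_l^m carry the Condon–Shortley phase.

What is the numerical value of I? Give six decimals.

-0.106622

m-sum 0 ✓  L=8 even ✓  2≤4≤4 ✓
Π(2lᵢ+1) = 3×7×9 = 189
triangle coeff Δ(1,3,4) = 1/252
Σ_t [0,0]: t=0:+1/36 = 1/36
(3j)²=4/63 [(1 3 4; 0 0 0)], sign=+1
Σ_t [0,0]: t=0:+1/240 = 1/240
(3j)²=1/84 [(1 3 4; 1 -2 1)], sign=-1
⇒ 4πI² = 1/7
I = (-1)√(1/7/(4π)) = -0.10662181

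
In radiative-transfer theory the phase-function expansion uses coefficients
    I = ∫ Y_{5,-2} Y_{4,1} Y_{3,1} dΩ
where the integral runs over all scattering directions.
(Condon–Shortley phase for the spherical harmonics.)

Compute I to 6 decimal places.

m-sum 0 ✓  L=12 even ✓  1≤3≤9 ✓
Π(2lᵢ+1) = 11×9×7 = 693
triangle coeff Δ(5,4,3) = 1/180180
Σ_t [2,4]: t=2:+1/576 t=3:−1/144 t=4:+1/576 = -1/288
(3j)²=20/1001 [(5 4 3; 0 0 0)], sign=+1
Σ_t [3,5]: t=3:−1/1728 t=4:+1/288 t=5:−1/960 = 1/540
(3j)²=128/6435 [(5 4 3; -2 1 1)], sign=+1
⇒ 4πI² = 512/1859
I = (+1)√(512/1859/(4π)) = 0.14804384

0.148044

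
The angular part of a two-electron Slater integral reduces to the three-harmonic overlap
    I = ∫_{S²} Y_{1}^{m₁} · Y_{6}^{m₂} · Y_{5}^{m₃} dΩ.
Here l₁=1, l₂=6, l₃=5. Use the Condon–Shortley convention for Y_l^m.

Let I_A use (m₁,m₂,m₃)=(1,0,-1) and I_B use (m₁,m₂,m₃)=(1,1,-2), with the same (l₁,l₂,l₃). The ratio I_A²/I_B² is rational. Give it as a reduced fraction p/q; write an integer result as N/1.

3/2

l's match ⇒ only the (l;m) 3-j factors differ between A and B.
A: triangle coeff Δ(1,6,5) = 1/858; Σ_t [0,0]: t=0:+1/34560 = 1/34560; (3j)²=5/286 [(1 6 5; 1 0 -1)], sign=+1
B: triangle coeff Δ(1,6,5) = 1/858; Σ_t [0,0]: t=0:+1/60480 = 1/60480; (3j)²=5/429 [(1 6 5; 1 1 -2)], sign=-1
I_A²/I_B² = (5/286)/(5/429) = 3/2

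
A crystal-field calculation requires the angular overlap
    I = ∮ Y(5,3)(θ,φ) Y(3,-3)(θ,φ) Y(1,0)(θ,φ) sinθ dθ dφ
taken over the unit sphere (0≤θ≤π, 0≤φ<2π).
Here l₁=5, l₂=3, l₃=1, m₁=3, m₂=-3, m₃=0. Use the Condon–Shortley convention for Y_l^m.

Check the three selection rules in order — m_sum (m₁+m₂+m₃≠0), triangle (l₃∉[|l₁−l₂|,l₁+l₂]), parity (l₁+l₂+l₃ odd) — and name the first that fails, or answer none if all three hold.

m₁+m₂+m₃ = 3 − 3 + 0 = 0  ✓
triangle: |5−3|=2 ≤ l₃=1 ≤ 5+3=8  ✗
parity: l₁+l₂+l₃ = 9 is odd

triangle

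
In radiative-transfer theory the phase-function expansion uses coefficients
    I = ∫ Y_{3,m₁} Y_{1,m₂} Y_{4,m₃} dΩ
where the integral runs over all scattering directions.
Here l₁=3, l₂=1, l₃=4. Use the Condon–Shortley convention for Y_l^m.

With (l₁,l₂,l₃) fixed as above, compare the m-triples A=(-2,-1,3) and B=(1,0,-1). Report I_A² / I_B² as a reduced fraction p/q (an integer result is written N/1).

7/5

l's match ⇒ only the (l;m) 3-j factors differ between A and B.
A: triangle coeff Δ(3,1,4) = 1/252; Σ_t [0,0]: t=0:+1/240 = 1/240; (3j)²=1/12 [(3 1 4; -2 -1 3)], sign=-1
B: triangle coeff Δ(3,1,4) = 1/252; Σ_t [0,0]: t=0:+1/48 = 1/48; (3j)²=5/84 [(3 1 4; 1 0 -1)], sign=-1
I_A²/I_B² = (1/12)/(5/84) = 7/5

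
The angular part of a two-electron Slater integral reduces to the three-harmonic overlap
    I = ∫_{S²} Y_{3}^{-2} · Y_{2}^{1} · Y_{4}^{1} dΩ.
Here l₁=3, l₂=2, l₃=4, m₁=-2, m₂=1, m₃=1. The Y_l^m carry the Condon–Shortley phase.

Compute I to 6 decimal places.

0.000000

l₁+l₂+l₃=9 is odd: 3j(l;000)=0 ⇒ I=0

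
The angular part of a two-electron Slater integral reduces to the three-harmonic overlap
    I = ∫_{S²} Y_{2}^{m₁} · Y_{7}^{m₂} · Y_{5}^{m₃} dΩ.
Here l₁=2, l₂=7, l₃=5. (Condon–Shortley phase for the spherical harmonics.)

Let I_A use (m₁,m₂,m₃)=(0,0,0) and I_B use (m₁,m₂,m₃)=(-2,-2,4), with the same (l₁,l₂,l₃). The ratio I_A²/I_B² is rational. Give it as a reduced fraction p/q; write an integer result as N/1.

l's match ⇒ only the (l;m) 3-j factors differ between A and B.
A: triangle coeff Δ(2,7,5) = 1/15015; Σ_t [2,2]: t=2:+1/57600 = 1/57600; (3j)²=21/715 [(2 7 5; 0 0 0)], sign=-1
B: triangle coeff Δ(2,7,5) = 1/15015; Σ_t [4,4]: t=4:+1/8709120 = 1/8709120; (3j)²=1/3003 [(2 7 5; -2 -2 4)], sign=-1
I_A²/I_B² = (21/715)/(1/3003) = 441/5

441/5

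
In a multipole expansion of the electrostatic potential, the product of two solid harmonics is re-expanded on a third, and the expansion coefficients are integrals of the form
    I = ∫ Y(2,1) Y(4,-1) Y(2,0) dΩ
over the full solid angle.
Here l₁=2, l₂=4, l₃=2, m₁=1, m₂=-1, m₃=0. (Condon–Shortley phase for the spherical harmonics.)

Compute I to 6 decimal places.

Checks pass: Σm=0; 8 even; l₃=2∈[2,6].
(2·2+1)(2·4+1)(2·2+1) = 225
Δ: 4! 0! 4! / 9! → 1/630
sum: t=2:+1/16 = 1/16
3j²(2 4 2; 0 0 0) = Δ·Π!·Σ² = 2/35  (sign +1)
sum: t=1:−1/24 = -1/24
3j²(2 4 2; 1 -1 0) = Δ·Π!·Σ² = 1/21  (sign -1)
combine: 4πI² = 225·2/35·1/21 = 30/49
take √, sign -1: I = -0.22072812

-0.220728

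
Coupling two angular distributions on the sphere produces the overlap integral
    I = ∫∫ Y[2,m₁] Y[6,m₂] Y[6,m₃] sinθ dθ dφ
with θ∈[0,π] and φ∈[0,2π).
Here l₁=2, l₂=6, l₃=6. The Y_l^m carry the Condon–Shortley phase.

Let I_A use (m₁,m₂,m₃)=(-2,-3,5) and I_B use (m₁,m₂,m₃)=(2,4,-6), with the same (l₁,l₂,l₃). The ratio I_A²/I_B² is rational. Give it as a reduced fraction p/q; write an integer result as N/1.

5/2

Same 2,6,6: normalisation and zero-m 3j drop out of the ratio.
A: Δ: 2! 2! 10! / 15! → 1/90090; sum: t=2:+1/1451520 = 1/1451520; 3j²(2 6 6; -2 -3 5) = Δ·Π!·Σ² = 1/91  (sign -1)
B: Δ: 2! 2! 10! / 15! → 1/90090; sum: t=0:+1/14515200 = 1/14515200; 3j²(2 6 6; 2 4 -6) = Δ·Π!·Σ² = 2/455  (sign +1)
I_A²/I_B² = (1/91)/(2/455) = 5/2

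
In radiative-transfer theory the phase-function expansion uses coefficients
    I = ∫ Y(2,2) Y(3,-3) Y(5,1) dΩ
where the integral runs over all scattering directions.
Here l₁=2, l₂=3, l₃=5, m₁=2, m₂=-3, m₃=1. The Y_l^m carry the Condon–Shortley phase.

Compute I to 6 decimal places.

m-sum 0 ✓  L=10 even ✓  1≤5≤5 ✓
Π(2lᵢ+1) = 5×7×11 = 385
triangle coeff Δ(2,3,5) = 1/2310
Σ_t [0,0]: t=0:+1/144 = 1/144
(3j)²=10/231 [(2 3 5; 0 0 0)], sign=-1
Σ_t [0,0]: t=0:+1/17280 = 1/17280
(3j)²=1/2310 [(2 3 5; 2 -3 1)], sign=+1
⇒ 4πI² = 5/693
I = (-1)√(5/693/(4π)) = -0.02396147

-0.023961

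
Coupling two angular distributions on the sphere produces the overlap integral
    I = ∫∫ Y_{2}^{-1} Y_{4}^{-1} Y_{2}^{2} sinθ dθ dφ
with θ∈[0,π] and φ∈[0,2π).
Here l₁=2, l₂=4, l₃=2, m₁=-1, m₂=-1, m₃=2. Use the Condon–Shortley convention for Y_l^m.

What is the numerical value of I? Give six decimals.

Rules hold: Σm=0, L=8 even, 2≤2≤6.
N = 5·9·5 = 225
Δ = 4!·0!·4!/9! = 1/630
Racah Σ t=2..2: t=2:+1/16 = 1/16
⇒ 3j(2 4 2; 0 0 0)² = 2/35, sgn +1
Racah Σ t=3..3: t=3:−1/144 = -1/144
⇒ 3j(2 4 2; -1 -1 2)² = 1/126, sgn -1
4πI² = N·(3j₀)²·(3jₘ)² = 5/49
I = -1·√(0.102041/4π) = -0.09011188

-0.090112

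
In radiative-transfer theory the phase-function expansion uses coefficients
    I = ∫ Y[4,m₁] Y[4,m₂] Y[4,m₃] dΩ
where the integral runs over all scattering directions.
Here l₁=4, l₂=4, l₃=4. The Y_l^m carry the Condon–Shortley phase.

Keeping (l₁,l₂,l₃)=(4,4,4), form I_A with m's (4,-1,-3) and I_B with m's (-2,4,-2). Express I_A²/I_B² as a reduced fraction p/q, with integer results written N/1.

7/9

Same 4,4,4: normalisation and zero-m 3j drop out of the ratio.
A: Δ: 4! 4! 4! / 13! → 1/450450; sum: t=0:+1/3456 = 1/3456; 3j²(4 4 4; 4 -1 -3) = Δ·Π!·Σ² = 35/1287  (sign -1)
B: Δ: 4! 4! 4! / 13! → 1/450450; sum: t=4:+1/2304 = 1/2304; 3j²(4 4 4; -2 4 -2) = Δ·Π!·Σ² = 5/143  (sign +1)
I_A²/I_B² = (35/1287)/(5/143) = 7/9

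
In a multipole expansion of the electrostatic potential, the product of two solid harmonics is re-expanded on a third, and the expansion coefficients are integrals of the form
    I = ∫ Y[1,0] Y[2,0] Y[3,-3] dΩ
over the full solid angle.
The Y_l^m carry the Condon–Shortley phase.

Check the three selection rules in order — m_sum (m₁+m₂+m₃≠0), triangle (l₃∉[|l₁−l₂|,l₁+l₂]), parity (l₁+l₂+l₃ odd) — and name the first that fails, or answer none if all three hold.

m_sum

m₁+m₂+m₃ = 0 + 0 − 3 = -3  ✗
triangle: |1−2|=1 ≤ l₃=3 ≤ 1+2=3
parity: l₁+l₂+l₃ = 6 is even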